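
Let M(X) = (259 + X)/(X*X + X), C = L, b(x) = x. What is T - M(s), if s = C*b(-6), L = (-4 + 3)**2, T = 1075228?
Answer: 32256587/30 ≈ 1.0752e+6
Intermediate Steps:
L = 1 (L = (-1)**2 = 1)
C = 1
s = -6 (s = 1*(-6) = -6)
M(X) = (259 + X)/(X + X**2) (M(X) = (259 + X)/(X**2 + X) = (259 + X)/(X + X**2))
T - M(s) = 1075228 - (259 - 6)/((-6)*(1 - 6)) = 1075228 - (-1)*253/(6*(-5)) = 1075228 - (-1)*(-1)*253/(6*5) = 1075228 - 1*253/30 = 1075228 - 253/30 = 32256587/30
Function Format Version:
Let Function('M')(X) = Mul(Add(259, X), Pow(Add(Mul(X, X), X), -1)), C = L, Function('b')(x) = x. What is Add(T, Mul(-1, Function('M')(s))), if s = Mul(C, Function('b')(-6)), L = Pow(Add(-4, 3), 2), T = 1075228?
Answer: Rational(32256587, 30) ≈ 1.0752e+6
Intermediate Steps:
L = 1 (L = Pow(-1, 2) = 1)
C = 1
s = -6 (s = Mul(1, -6) = -6)
Function('M')(X) = Mul(Pow(Add(X, Pow(X, 2)), -1), Add(259, X)) (Function('M')(X) = Mul(Add(259, X), Pow(Add(Pow(X, 2), X), -1)) = Mul(Add(259, X), Pow(Add(X, Pow(X, 2)), -1)) = Mul(Pow(Add(X, Pow(X, 2)), -1), Add(259, X)))
Add(T, Mul(-1, Function('M')(s))) = Add(1075228, Mul(-1, Mul(Pow(-6, -1), Pow(Add(1, -6), -1), Add(259, -6)))) = Add(1075228, Mul(-1, Mul(Rational(-1, 6), Pow(-5, -1), 253))) = Add(1075228, Mul(-1, Mul(Rational(-1, 6), Rational(-1, 5), 253))) = Add(1075228, Mul(-1, Rational(253, 30))) = Add(1075228, Rational(-253, 30)) = Rational(32256587, 30)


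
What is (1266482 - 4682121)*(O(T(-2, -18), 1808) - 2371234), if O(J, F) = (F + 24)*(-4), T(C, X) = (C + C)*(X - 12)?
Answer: 8124309131118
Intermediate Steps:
T(C, X) = 2*C*(-12 + X) (T(C, X) = (2*C)*(-12 + X) = 2*C*(-12 + X))
O(J, F) = -96 - 4*F (O(J, F) = (24 + F)*(-4) = -96 - 4*F)
(1266482 - 4682121)*(O(T(-2, -18), 1808) - 2371234) = (1266482 - 4682121)*((-96 - 4*1808) - 2371234) = -3415639*((-96 - 7232) - 2371234) = -3415639*(-7328 - 2371234) = -3415639*(-2378562) = 8124309131118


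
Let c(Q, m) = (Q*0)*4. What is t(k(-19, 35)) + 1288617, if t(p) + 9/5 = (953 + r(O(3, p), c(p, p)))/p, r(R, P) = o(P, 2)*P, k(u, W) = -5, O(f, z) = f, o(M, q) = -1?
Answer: 6442123/5 ≈ 1.2884e+6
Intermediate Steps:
c(Q, m) = 0 (c(Q, m) = 0*4 = 0)
r(R, P) = -P
t(p) = -9/5 + 953/p (t(p) = -9/5 + (953 - 1*0)/p = -9/5 + (953 + 0)/p = -9/5 + 953/p)
t(k(-19, 35)) + 1288617 = (-9/5 + 953/(-5)) + 1288617 = (-9/5 + 953*(-⅕)) + 1288617 = (-9/5 - 953/5) + 1288617 = -962/5 + 1288617 = 6442123/5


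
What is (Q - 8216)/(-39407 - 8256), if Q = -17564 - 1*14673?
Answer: 5779/6809 ≈ 0.84873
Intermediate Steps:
Q = -32237 (Q = -17564 - 14673 = -32237)
(Q - 8216)/(-39407 - 8256) = (-32237 - 8216)/(-39407 - 8256) = -40453/(-47663) = -40453*(-1/47663) = 5779/6809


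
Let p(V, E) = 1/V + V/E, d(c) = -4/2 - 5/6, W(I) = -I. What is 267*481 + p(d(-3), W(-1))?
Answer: 13099229/102 ≈ 1.2842e+5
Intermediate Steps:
d(c) = -17/6 (d(c) = -4*½ - 5*⅙ = -2 - ⅚ = -17/6)
p(V, E) = 1/V + V/E
267*481 + p(d(-3), W(-1)) = 267*481 + (1/(-17/6) - 17/(6*((-1*(-1))))) = 128427 + (-6/17 - 17/6/1) = 128427 + (-6/17 - 17/6*1) = 128427 + (-6/17 - 17/6) = 128427 - 325/102 = 13099229/102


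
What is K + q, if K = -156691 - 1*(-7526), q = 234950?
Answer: 85785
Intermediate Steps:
K = -149165 (K = -156691 + 7526 = -149165)
K + q = -149165 + 234950 = 85785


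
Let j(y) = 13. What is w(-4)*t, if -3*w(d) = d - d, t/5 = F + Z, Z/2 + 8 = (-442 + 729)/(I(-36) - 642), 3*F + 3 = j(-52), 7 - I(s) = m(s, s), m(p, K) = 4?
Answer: 0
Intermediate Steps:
I(s) = 3 (I(s) = 7 - 1*4 = 7 - 4 = 3)
F = 10/3 (F = -1 + (⅓)*13 = -1 + 13/3 = 10/3 ≈ 3.3333)
Z = -10798/639 (Z = -16 + 2*((-442 + 729)/(3 - 642)) = -16 + 2*(287/(-639)) = -16 + 2*(287*(-1/639)) = -16 + 2*(-287/639) = -16 - 574/639 = -10798/639 ≈ -16.898)
t = -43340/639 (t = 5*(10/3 - 10798/639) = 5*(-8668/639) = -43340/639 ≈ -67.825)
w(d) = 0 (w(d) = -(d - d)/3 = -⅓*0 = 0)
w(-4)*t = 0*(-43340/639) = 0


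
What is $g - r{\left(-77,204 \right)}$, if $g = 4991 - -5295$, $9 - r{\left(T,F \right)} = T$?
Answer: $10200$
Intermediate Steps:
$r{\left(T,F \right)} = 9 - T$
$g = 10286$ ($g = 4991 + 5295 = 10286$)
$g - r{\left(-77,204 \right)} = 10286 - \left(9 - -77\right) = 10286 - \left(9 + 77\right) = 10286 - 86 = 10200$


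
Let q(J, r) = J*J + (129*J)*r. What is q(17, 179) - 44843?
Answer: 347993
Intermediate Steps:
q(J, r) = J**2 + 129*J*r
q(17, 179) - 44843 = 17*(17 + 129*179) - 44843 = 17*(17 + 23091) - 44843 = 17*23108 - 44843 = 392836 - 44843 = 347993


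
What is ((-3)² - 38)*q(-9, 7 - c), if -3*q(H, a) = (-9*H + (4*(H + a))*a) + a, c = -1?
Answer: 551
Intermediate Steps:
q(H, a) = 3*H - a/3 - a*(4*H + 4*a)/3 (q(H, a) = -((-9*H + (4*(H + a))*a) + a)/3 = -((-9*H + (4*H + 4*a)*a) + a)/3 = -((-9*H + a*(4*H + 4*a)) + a)/3 = -(a - 9*H + a*(4*H + 4*a))/3 = 3*H - a/3 - a*(4*H + 4*a)/3)
((-3)² - 38)*q(-9, 7 - c) = ((-3)² - 38)*(3*(-9) - 4*(7 - 1*(-1))²/3 - (7 - 1*(-1))/3 - 4/3*(-9)*(7 - 1*(-1))) = (9 - 38)*(-27 - 4*(7 + 1)²/3 - (7 + 1)/3 - 4/3*(-9)*(7 + 1)) = -29*(-27 - 4/3*8² - ⅓*8 - 4/3*(-9)*8) = -29*(-27 - 4/3*64 - 8/3 + 96) = -29*(-27 - 256/3 - 8/3 + 96) = -29*(-19) = 551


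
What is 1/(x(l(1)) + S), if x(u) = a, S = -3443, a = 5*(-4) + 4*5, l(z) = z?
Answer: -1/3443 ≈ -0.00029044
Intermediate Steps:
a = 0 (a = -20 + 20 = 0)
x(u) = 0
1/(x(l(1)) + S) = 1/(0 - 3443) = 1/(-3443) = -1/3443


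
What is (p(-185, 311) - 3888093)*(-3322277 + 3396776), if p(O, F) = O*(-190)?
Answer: -287040400557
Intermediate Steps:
p(O, F) = -190*O
(p(-185, 311) - 3888093)*(-3322277 + 3396776) = (-190*(-185) - 3888093)*(-3322277 + 3396776) = (35150 - 3888093)*74499 = -3852943*74499 = -287040400557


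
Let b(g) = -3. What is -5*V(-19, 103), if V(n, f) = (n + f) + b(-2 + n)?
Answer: -405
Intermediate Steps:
V(n, f) = -3 + f + n (V(n, f) = (n + f) - 3 = (f + n) - 3 = -3 + f + n)
-5*V(-19, 103) = -5*(-3 + 103 - 19) = -5*81 = -405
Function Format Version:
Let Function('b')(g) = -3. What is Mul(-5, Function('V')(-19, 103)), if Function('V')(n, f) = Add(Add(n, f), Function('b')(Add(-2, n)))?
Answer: -405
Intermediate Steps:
Function('V')(n, f) = Add(-3, f, n) (Function('V')(n, f) = Add(Add(n, f), -3) = Add(Add(f, n), -3) = Add(-3, f, n))
Mul(-5, Function('V')(-19, 103)) = Mul(-5, Add(-3, 103, -19)) = Mul(-5, 81) = -405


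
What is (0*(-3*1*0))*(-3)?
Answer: 0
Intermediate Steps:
(0*(-3*1*0))*(-3) = (0*(-3*0))*(-3) = (0*0)*(-3) = 0*(-3) = 0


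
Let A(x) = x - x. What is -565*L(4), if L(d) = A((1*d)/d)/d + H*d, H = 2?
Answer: -4520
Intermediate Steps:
A(x) = 0
L(d) = 2*d (L(d) = 0/d + 2*d = 0 + 2*d = 2*d)
-565*L(4) = -1130*4 = -565*8 = -4520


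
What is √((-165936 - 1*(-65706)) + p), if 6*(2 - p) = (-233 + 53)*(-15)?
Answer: I*√100678 ≈ 317.3*I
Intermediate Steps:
p = -448 (p = 2 - (-233 + 53)*(-15)/6 = 2 - (-30)*(-15) = 2 - ⅙*2700 = 2 - 450 = -448)
√((-165936 - 1*(-65706)) + p) = √((-165936 - 1*(-65706)) - 448) = √((-165936 + 65706) - 448) = √(-100230 - 448) = √(-100678) = I*√100678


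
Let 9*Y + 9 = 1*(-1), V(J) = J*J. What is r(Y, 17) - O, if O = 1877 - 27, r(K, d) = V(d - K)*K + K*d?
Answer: -1628110/729 ≈ -2233.3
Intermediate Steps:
V(J) = J²
Y = -10/9 (Y = -1 + (1*(-1))/9 = -1 + (⅑)*(-1) = -1 - ⅑ = -10/9 ≈ -1.1111)
r(K, d) = K*d + K*(d - K)² (r(K, d) = (d - K)²*K + K*d = K*(d - K)² + K*d = K*d + K*(d - K)²)
O = 1850
r(Y, 17) - O = -10*(17 + (-10/9 - 1*17)²)/9 - 1*1850 = -10*(17 + (-10/9 - 17)²)/9 - 1850 = -10*(17 + (-163/9)²)/9 - 1850 = -10*(17 + 26569/81)/9 - 1850 = -10/9*27946/81 - 1850 = -279460/729 - 1850 = -1628110/729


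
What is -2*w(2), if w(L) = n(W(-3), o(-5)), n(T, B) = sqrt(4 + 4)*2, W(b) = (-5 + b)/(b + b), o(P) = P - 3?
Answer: -8*sqrt(2) ≈ -11.314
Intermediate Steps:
o(P) = -3 + P
W(b) = (-5 + b)/(2*b) (W(b) = (-5 + b)/((2*b)) = (-5 + b)*(1/(2*b)) = (-5 + b)/(2*b))
n(T, B) = 4*sqrt(2) (n(T, B) = sqrt(8)*2 = (2*sqrt(2))*2 = 4*sqrt(2))
w(L) = 4*sqrt(2)
-2*w(2) = -8*sqrt(2)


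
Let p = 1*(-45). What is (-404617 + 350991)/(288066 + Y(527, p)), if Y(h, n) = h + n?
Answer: -26813/144274 ≈ -0.18585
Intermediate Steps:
p = -45
(-404617 + 350991)/(288066 + Y(527, p)) = (-404617 + 350991)/(288066 + (527 - 45)) = -53626/(288066 + 482) = -53626/288548 = -53626*1/288548 = -26813/144274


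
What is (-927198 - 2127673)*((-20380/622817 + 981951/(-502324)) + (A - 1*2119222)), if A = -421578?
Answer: 2428332111260191188297177/312855926708 ≈ 7.7618e+12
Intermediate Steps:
(-927198 - 2127673)*((-20380/622817 + 981951/(-502324)) + (A - 1*2119222)) = (-927198 - 2127673)*((-20380/622817 + 981951/(-502324)) + (-421578 - 1*2119222)) = -3054871*((-20380*1/622817 + 981951*(-1/502324)) + (-421578 - 2119222)) = -3054871*((-20380/622817 - 981951/502324) - 2540800) = -3054871*(-621813139087/312855926708 - 2540800) = -3054871*(-794904960392825487/312855926708) = 2428332111260191188297177/312855926708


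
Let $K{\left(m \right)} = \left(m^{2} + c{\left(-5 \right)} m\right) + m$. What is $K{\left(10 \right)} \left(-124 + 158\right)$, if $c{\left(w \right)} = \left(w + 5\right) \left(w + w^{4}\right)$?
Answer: $3740$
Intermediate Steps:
$c{\left(w \right)} = \left(5 + w\right) \left(w + w^{4}\right)$
$K{\left(m \right)} = m + m^{2}$ ($K{\left(m \right)} = \left(m^{2} + - 5 \left(5 - 5 + \left(-5\right)^{4} + 5 \left(-5\right)^{3}\right) m\right) + m = \left(m^{2} + - 5 \left(5 - 5 + 625 + 5 \left(-125\right)\right) m\right) + m = \left(m^{2} + - 5 \left(5 - 5 + 625 - 625\right) m\right) + m = \left(m^{2} + \left(-5\right) 0 m\right) + m = \left(m^{2} + 0 m\right) + m = \left(m^{2} + 0\right) + m = m^{2} + m = m + m^{2}$)
$K{\left(10 \right)} \left(-124 + 158\right) = 10 \left(1 + 10\right) \left(-124 + 158\right) = 10 \cdot 11 \cdot 34 = 110 \cdot 34 = 3740$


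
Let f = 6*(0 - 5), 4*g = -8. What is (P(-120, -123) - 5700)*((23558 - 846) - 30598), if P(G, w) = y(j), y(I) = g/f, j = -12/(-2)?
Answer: 674245114/15 ≈ 4.4950e+7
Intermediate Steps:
g = -2 (g = (¼)*(-8) = -2)
f = -30 (f = 6*(-5) = -30)
j = 6 (j = -12*(-½) = 6)
y(I) = 1/15 (y(I) = -2/(-30) = -2*(-1/30) = 1/15)
P(G, w) = 1/15
(P(-120, -123) - 5700)*((23558 - 846) - 30598) = (1/15 - 5700)*((23558 - 846) - 30598) = -85499*(22712 - 30598)/15 = -85499/15*(-7886) = 674245114/15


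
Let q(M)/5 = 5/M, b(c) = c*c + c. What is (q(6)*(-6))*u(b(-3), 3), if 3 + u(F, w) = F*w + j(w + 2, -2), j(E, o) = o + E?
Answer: -450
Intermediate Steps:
b(c) = c + c² (b(c) = c² + c = c + c²)
q(M) = 25/M (q(M) = 5*(5/M) = 25/M)
j(E, o) = E + o
u(F, w) = -3 + w + F*w (u(F, w) = -3 + (F*w + ((w + 2) - 2)) = -3 + (F*w + ((2 + w) - 2)) = -3 + (F*w + w) = -3 + (w + F*w) = -3 + w + F*w)
(q(6)*(-6))*u(b(-3), 3) = ((25/6)*(-6))*(-3 + 3 - 3*(1 - 3)*3) = ((25*(⅙))*(-6))*(-3 + 3 - 3*(-2)*3) = ((25/6)*(-6))*(-3 + 3 + 6*3) = -25*(-3 + 3 + 18) = -25*18 = -450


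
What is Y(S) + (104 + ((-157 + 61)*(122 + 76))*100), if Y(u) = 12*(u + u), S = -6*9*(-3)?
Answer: -1896808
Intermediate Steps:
S = 162 (S = -54*(-3) = 162)
Y(u) = 24*u (Y(u) = 12*(2*u) = 24*u)
Y(S) + (104 + ((-157 + 61)*(122 + 76))*100) = 24*162 + (104 + ((-157 + 61)*(122 + 76))*100) = 3888 + (104 - 96*198*100) = 3888 + (104 - 19008*100) = 3888 + (104 - 1900800) = 3888 - 1900696 = -1896808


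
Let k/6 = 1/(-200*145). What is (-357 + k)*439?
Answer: -2272484817/14500 ≈ -1.5672e+5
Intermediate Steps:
k = -3/14500 (k = 6*(1/(-200*145)) = 6*(-1/200*1/145) = 6*(-1/29000) = -3/14500 ≈ -0.00020690)
(-357 + k)*439 = (-357 - 3/14500)*439 = -5176503/14500*439 = -2272484817/14500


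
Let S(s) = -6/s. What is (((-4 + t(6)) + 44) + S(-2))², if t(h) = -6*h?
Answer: 49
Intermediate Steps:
(((-4 + t(6)) + 44) + S(-2))² = (((-4 - 6*6) + 44) - 6/(-2))² = (((-4 - 36) + 44) - 6*(-½))² = ((-40 + 44) + 3)² = (4 + 3)² = 7² = 49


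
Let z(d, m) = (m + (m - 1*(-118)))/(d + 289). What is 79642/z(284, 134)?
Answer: 22817433/193 ≈ 1.1823e+5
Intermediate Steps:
z(d, m) = (118 + 2*m)/(289 + d) (z(d, m) = (m + (m + 118))/(289 + d) = (m + (118 + m))/(289 + d) = (118 + 2*m)/(289 + d))
79642/z(284, 134) = 79642/((2*(59 + 134)/(289 + 284))) = 79642/((2*193/573)) = 79642/((2*(1/573)*193)) = 79642/(386/573) = 79642*(573/386) = 22817433/193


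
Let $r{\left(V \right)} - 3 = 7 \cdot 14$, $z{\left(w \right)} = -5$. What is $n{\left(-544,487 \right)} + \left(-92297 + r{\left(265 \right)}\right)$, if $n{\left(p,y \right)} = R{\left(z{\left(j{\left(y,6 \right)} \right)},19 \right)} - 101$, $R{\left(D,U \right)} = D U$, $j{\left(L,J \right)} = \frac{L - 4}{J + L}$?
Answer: $-92392$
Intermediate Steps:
$j{\left(L,J \right)} = \frac{-4 + L}{J + L}$
$r{\left(V \right)} = 101$ ($r{\left(V \right)} = 3 + 7 \cdot 14 = 3 + 98 = 101$)
$n{\left(p,y \right)} = -196$ ($n{\left(p,y \right)} = \left(-5\right) 19 - 101 = -95 - 101 = -196$)
$n{\left(-544,487 \right)} + \left(-92297 + r{\left(265 \right)}\right) = -196 + \left(-92297 + 101\right) = -196 - 92196 = -92392$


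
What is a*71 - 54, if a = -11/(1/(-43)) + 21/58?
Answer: 1946173/58 ≈ 33555.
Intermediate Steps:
a = 27455/58 (a = -11/(-1/43) + 21*(1/58) = -11*(-43) + 21/58 = 473 + 21/58 = 27455/58 ≈ 473.36)
a*71 - 54 = (27455/58)*71 - 54 = 1949305/58 - 54 = 1946173/58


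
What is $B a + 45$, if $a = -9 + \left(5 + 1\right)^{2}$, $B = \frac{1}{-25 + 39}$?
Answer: $\frac{657}{14} \approx 46.929$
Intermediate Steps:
$B = \frac{1}{14} \approx 0.071429$
$a = 27$ ($a = -9 + 6^{2} = -9 + 36 = 27$)
$B a + 45 = \frac{1}{14} \cdot 27 + 45 = \frac{27}{14} + 45 = \frac{657}{14}$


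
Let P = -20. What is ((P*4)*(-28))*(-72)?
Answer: -161280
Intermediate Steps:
((P*4)*(-28))*(-72) = (-20*4*(-28))*(-72) = -80*(-28)*(-72) = 2240*(-72) = -161280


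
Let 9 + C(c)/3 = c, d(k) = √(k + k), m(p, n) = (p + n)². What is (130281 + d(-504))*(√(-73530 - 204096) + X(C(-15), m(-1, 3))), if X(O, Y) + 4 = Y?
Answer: -12*√1943382 + 130281*I*√277626 ≈ -16729.0 + 6.8645e+7*I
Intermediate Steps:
m(p, n) = (n + p)²
d(k) = √2*√k (d(k) = √(2*k) = √2*√k)
C(c) = -27 + 3*c
X(O, Y) = -4 + Y
(130281 + d(-504))*(√(-73530 - 204096) + X(C(-15), m(-1, 3))) = (130281 + √2*√(-504))*(√(-73530 - 204096) + (-4 + (3 - 1)²)) = (130281 + √2*(6*I*√14))*(√(-277626) + (-4 + 2²)) = (130281 + 12*I*√7)*(I*√277626 + (-4 + 4)) = (130281 + 12*I*√7)*(I*√277626 + 0) = (130281 + 12*I*√7)*(I*√277626) = I*√277626*(130281 + 12*I*√7)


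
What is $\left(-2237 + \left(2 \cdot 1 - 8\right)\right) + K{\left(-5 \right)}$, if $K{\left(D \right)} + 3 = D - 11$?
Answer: $-2262$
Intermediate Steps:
$K{\left(D \right)} = -14 + D$ ($K{\left(D \right)} = -3 + \left(D - 11\right) = -3 + \left(-11 + D\right) = -14 + D$)
$\left(-2237 + \left(2 \cdot 1 - 8\right)\right) + K{\left(-5 \right)} = \left(-2237 + \left(2 \cdot 1 - 8\right)\right) - 19 = \left(-2237 + \left(2 - 8\right)\right) - 19 = \left(-2237 - 6\right) - 19 = -2243 - 19 = -2262$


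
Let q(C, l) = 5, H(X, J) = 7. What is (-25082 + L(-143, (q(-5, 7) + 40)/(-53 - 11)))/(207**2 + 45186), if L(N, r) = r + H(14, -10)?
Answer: -320969/1126848 ≈ -0.28484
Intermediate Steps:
L(N, r) = 7 + r (L(N, r) = r + 7 = 7 + r)
(-25082 + L(-143, (q(-5, 7) + 40)/(-53 - 11)))/(207**2 + 45186) = (-25082 + (7 + (5 + 40)/(-53 - 11)))/(207**2 + 45186) = (-25082 + (7 + 45/(-64)))/(42849 + 45186) = (-25082 + (7 + 45*(-1/64)))/88035 = (-25082 + (7 - 45/64))*(1/88035) = (-25082 + 403/64)*(1/88035) = -1604845/64*1/88035 = -320969/1126848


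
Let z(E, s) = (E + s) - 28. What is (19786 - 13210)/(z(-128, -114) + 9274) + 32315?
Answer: 72742709/2251 ≈ 32316.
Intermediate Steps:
z(E, s) = -28 + E + s
(19786 - 13210)/(z(-128, -114) + 9274) + 32315 = (19786 - 13210)/((-28 - 128 - 114) + 9274) + 32315 = 6576/(-270 + 9274) + 32315 = 6576/9004 + 32315 = 6576*(1/9004) + 32315 = 1644/2251 + 32315 = 72742709/2251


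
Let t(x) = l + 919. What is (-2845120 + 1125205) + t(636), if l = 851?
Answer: -1718145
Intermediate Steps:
t(x) = 1770 (t(x) = 851 + 919 = 1770)
(-2845120 + 1125205) + t(636) = (-2845120 + 1125205) + 1770 = -1719915 + 1770 = -1718145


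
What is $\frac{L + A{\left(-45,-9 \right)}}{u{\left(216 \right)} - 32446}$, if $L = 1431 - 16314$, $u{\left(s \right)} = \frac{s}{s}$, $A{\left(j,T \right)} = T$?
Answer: $\frac{4964}{10815} \approx 0.45899$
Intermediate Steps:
$u{\left(s \right)} = 1$
$L = -14883$ ($L = 1431 - 16314 = -14883$)
$\frac{L + A{\left(-45,-9 \right)}}{u{\left(216 \right)} - 32446} = \frac{-14883 - 9}{1 - 32446} = - \frac{14892}{-32445} = \left(-14892\right) \left(- \frac{1}{32445}\right) = \frac{4964}{10815}$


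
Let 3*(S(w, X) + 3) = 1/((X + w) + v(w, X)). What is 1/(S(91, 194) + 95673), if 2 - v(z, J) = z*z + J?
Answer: 24564/2350037879 ≈ 1.0453e-5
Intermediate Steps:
v(z, J) = 2 - J - z**2 (v(z, J) = 2 - (z*z + J) = 2 - (z**2 + J) = 2 - (J + z**2) = 2 + (-J - z**2) = 2 - J - z**2)
S(w, X) = -3 + 1/(3*(2 + w - w**2)) (S(w, X) = -3 + 1/(3*((X + w) + (2 - X - w**2))) = -3 + 1/(3*(2 + w - w**2)))
1/(S(91, 194) + 95673) = 1/((-17/3 - 3*91 + 3*91**2)/(2 + 91 - 1*91**2) + 95673) = 1/((-17/3 - 273 + 3*8281)/(2 + 91 - 1*8281) + 95673) = 1/((-17/3 - 273 + 24843)/(2 + 91 - 8281) + 95673) = 1/((73693/3)/(-8188) + 95673) = 1/(-1/8188*73693/3 + 95673) = 1/(-73693/24564 + 95673) = 1/(2350037879/24564) = 24564/2350037879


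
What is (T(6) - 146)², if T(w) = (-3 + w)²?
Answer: 18769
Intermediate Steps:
(T(6) - 146)² = ((-3 + 6)² - 146)² = (3² - 146)² = (9 - 146)² = (-137)² = 18769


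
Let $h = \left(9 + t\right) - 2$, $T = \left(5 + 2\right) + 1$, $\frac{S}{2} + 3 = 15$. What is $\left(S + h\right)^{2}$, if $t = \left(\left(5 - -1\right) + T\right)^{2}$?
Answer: $51529$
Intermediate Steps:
$S = 24$ ($S = -6 + 2 \cdot 15 = -6 + 30 = 24$)
$T = 8$ ($T = 7 + 1 = 8$)
$t = 196$ ($t = \left(\left(5 - -1\right) + 8\right)^{2} = \left(\left(5 + 1\right) + 8\right)^{2} = \left(6 + 8\right)^{2} = 14^{2} = 196$)
$h = 203$ ($h = \left(9 + 196\right) - 2 = 205 - 2 = 203$)
$\left(S + h\right)^{2} = \left(24 + 203\right)^{2} = 227^{2} = 51529$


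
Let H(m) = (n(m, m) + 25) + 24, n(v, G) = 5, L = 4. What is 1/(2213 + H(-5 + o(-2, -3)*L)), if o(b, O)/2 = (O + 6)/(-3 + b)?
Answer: 1/2267 ≈ 0.00044111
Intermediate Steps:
o(b, O) = 2*(6 + O)/(-3 + b) (o(b, O) = 2*((O + 6)/(-3 + b)) = 2*((6 + O)/(-3 + b)) = 2*(6 + O)/(-3 + b))
H(m) = 54 (H(m) = (5 + 25) + 24 = 30 + 24 = 54)
1/(2213 + H(-5 + o(-2, -3)*L)) = 1/(2213 + 54) = 1/2267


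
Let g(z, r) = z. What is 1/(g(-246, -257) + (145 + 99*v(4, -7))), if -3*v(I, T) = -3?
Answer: -½ ≈ -0.50000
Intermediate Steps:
v(I, T) = 1 (v(I, T) = -⅓*(-3) = 1)
1/(g(-246, -257) + (145 + 99*v(4, -7))) = 1/(-246 + (145 + 99*1)) = 1/(-246 + (145 + 99)) = 1/(-246 + 244) = 1/(-2) = -½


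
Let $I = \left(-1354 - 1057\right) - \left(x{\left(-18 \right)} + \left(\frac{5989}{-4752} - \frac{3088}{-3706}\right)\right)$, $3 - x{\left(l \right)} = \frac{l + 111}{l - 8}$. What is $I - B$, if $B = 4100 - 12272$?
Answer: $\frac{658763036597}{114470928} \approx 5754.9$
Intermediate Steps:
$x{\left(l \right)} = 3 - \frac{111 + l}{-8 + l}$ ($x{\left(l \right)} = 3 - \frac{l + 111}{l - 8} = 3 - \frac{111 + l}{-8 + l}$)
$B = -8172$
$I = - \frac{276693387019}{114470928}$ ($I = \left(-1354 - 1057\right) - \left(\frac{-135 + 2 \left(-18\right)}{-8 - 18} + \left(\frac{5989}{-4752} - \frac{3088}{-3706}\right)\right) = \left(-1354 - 1057\right) - \left(\frac{-135 - 36}{-26} + \left(5989 \left(- \frac{1}{4752}\right) - - \frac{1544}{1853}\right)\right) = -2411 - \left(\left(- \frac{1}{26}\right) \left(-171\right) + \left(- \frac{5989}{4752} + \frac{1544}{1853}\right)\right) = -2411 - \left(\frac{171}{26} - \frac{3760529}{8805456}\right) = -2411 - \frac{703979611}{114470928} = - \frac{276693387019}{114470928} \approx -2417.1$)
$I - B = - \frac{276693387019}{114470928} - -8172 = - \frac{276693387019}{114470928} + 8172 = \frac{658763036597}{114470928}$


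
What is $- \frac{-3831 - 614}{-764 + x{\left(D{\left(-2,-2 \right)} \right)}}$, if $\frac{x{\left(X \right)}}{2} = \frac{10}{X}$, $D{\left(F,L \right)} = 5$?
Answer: $- \frac{889}{152} \approx -5.8487$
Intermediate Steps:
$x{\left(X \right)} = \frac{20}{X}$ ($x{\left(X \right)} = 2 \frac{10}{X} = \frac{20}{X}$)
$- \frac{-3831 - 614}{-764 + x{\left(D{\left(-2,-2 \right)} \right)}} = - \frac{-3831 - 614}{-764 + \frac{20}{5}} = - \frac{-4445}{-764 + 20 \cdot \frac{1}{5}} = - \frac{-4445}{-764 + 4} = - \frac{-4445}{-760} = - \frac{\left(-4445\right) \left(-1\right)}{760} = \left(-1\right) \frac{889}{152} = - \frac{889}{152}$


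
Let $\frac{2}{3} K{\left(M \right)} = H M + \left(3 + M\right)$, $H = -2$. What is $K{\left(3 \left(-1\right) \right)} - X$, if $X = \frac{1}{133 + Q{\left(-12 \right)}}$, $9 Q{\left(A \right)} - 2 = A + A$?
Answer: $\frac{10566}{1175} \approx 8.9923$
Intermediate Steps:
$Q{\left(A \right)} = \frac{2}{9} + \frac{2 A}{9}$ ($Q{\left(A \right)} = \frac{2}{9} + \frac{A + A}{9} = \frac{2}{9} + \frac{2 A}{9}$)
$K{\left(M \right)} = \frac{9}{2} - \frac{3 M}{2}$ ($K{\left(M \right)} = \frac{3 \left(- 2 M + \left(3 + M\right)\right)}{2} = \frac{3 \left(3 - M\right)}{2} = \frac{9}{2} - \frac{3 M}{2}$)
$X = \frac{9}{1175}$ ($X = \frac{1}{133 + \left(\frac{2}{9} + \frac{2}{9} \left(-12\right)\right)} = \frac{1}{133 + \left(\frac{2}{9} - \frac{8}{3}\right)} = \frac{1}{133 - \frac{22}{9}} = \frac{1}{\frac{1175}{9}} = \frac{9}{1175} \approx 0.0076596$)
$K{\left(3 \left(-1\right) \right)} - X = \left(\frac{9}{2} - \frac{3 \cdot 3 \left(-1\right)}{2}\right) - \frac{9}{1175} = \left(\frac{9}{2} - - \frac{9}{2}\right) - \frac{9}{1175} = \left(\frac{9}{2} + \frac{9}{2}\right) - \frac{9}{1175} = 9 - \frac{9}{1175} = \frac{10566}{1175}$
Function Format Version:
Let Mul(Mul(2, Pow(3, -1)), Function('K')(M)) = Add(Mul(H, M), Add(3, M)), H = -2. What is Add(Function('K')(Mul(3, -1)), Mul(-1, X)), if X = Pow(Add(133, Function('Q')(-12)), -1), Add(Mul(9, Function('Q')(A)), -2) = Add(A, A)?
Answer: Rational(10566, 1175) ≈ 8.9923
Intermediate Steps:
Function('Q')(A) = Add(Rational(2, 9), Mul(Rational(2, 9), A)) (Function('Q')(A) = Add(Rational(2, 9), Mul(Rational(1, 9), Add(A, A))) = Add(Rational(2, 9), Mul(Rational(1, 9), Mul(2, A))) = Add(Rational(2, 9), Mul(Rational(2, 9), A)))
Function('K')(M) = Add(Rational(9, 2), Mul(Rational(-3, 2), M)) (Function('K')(M) = Mul(Rational(3, 2), Add(Mul(-2, M), Add(3, M))) = Mul(Rational(3, 2), Add(3, Mul(-1, M))) = Add(Rational(9, 2), Mul(Rational(-3, 2), M)))
X = Rational(9, 1175) (X = Pow(Add(133, Add(Rational(2, 9), Mul(Rational(2, 9), -12))), -1) = Pow(Add(133, Add(Rational(2, 9), Rational(-8, 3))), -1) = Pow(Add(133, Rational(-22, 9)), -1) = Pow(Rational(1175, 9), -1) = Rational(9, 1175) ≈ 0.0076596)
Add(Function('K')(Mul(3, -1)), Mul(-1, X)) = Add(Add(Rational(9, 2), Mul(Rational(-3, 2), Mul(3, -1))), Mul(-1, Rational(9, 1175))) = Add(Add(Rational(9, 2), Mul(Rational(-3, 2), -3)), Rational(-9, 1175)) = Add(Add(Rational(9, 2), Rational(9, 2)), Rational(-9, 1175)) = Add(9, Rational(-9, 1175)) = Rational(10566, 1175)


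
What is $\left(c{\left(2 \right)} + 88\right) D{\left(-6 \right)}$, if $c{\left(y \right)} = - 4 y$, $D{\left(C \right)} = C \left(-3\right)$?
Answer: $1440$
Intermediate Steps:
$D{\left(C \right)} = - 3 C$
$\left(c{\left(2 \right)} + 88\right) D{\left(-6 \right)} = \left(\left(-4\right) 2 + 88\right) \left(\left(-3\right) \left(-6\right)\right) = \left(-8 + 88\right) 18 = 80 \cdot 18 = 1440$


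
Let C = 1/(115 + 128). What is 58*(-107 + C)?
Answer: -1508000/243 ≈ -6205.8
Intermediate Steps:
C = 1/243 ≈ 0.0041152
58*(-107 + C) = 58*(-107 + 1/243) = 58*(-26000/243) = -1508000/243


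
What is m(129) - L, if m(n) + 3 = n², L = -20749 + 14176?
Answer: 23211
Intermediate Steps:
L = -6573
m(n) = -3 + n²
m(129) - L = (-3 + 129²) - 1*(-6573) = (-3 + 16641) + 6573 = 16638 + 6573 = 23211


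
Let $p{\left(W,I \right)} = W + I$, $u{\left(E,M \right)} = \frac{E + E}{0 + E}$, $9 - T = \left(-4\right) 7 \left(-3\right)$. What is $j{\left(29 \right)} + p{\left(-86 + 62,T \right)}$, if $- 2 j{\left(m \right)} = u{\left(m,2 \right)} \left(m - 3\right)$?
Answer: $-125$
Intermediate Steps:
$T = -75$ ($T = 9 - \left(-4\right) 7 \left(-3\right) = 9 - \left(-28\right) \left(-3\right) = 9 - 84 = -75$)
$u{\left(E,M \right)} = 2$ ($u{\left(E,M \right)} = \frac{2 E}{E} = 2$)
$p{\left(W,I \right)} = I + W$
$j{\left(m \right)} = 3 - m$ ($j{\left(m \right)} = - \frac{2 \left(m - 3\right)}{2} = - \frac{2 \left(-3 + m\right)}{2} = - \frac{-6 + 2 m}{2} = 3 - m$)
$j{\left(29 \right)} + p{\left(-86 + 62,T \right)} = \left(3 - 29\right) + \left(-75 + \left(-86 + 62\right)\right) = \left(3 - 29\right) - 99 = -26 - 99 = -125$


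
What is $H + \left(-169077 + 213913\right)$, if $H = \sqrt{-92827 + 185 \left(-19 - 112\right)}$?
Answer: $44836 + i \sqrt{117062} \approx 44836.0 + 342.14 i$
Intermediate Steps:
$H = i \sqrt{117062}$ ($H = \sqrt{-92827 + 185 \left(-131\right)} = \sqrt{-92827 - 24235} = \sqrt{-117062} = i \sqrt{117062} \approx 342.14 i$)
$H + \left(-169077 + 213913\right) = i \sqrt{117062} + \left(-169077 + 213913\right) = i \sqrt{117062} + 44836 = 44836 + i \sqrt{117062}$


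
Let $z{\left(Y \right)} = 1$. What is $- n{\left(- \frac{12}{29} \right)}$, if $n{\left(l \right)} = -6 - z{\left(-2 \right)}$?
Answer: $7$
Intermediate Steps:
$n{\left(l \right)} = -7$ ($n{\left(l \right)} = -6 - 1 = -7$)
$- n{\left(- \frac{12}{29} \right)} = \left(-1\right) \left(-7\right) = 7$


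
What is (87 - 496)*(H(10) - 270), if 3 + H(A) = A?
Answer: 107567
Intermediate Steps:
H(A) = -3 + A
(87 - 496)*(H(10) - 270) = (87 - 496)*((-3 + 10) - 270) = -409*(7 - 270) = -409*(-263) = 107567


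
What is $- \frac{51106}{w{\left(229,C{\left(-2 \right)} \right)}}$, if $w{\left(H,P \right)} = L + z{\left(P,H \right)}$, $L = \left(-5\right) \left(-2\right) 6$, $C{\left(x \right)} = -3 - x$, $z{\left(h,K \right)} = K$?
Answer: $- \frac{51106}{289} \approx -176.84$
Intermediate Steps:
$L = 60$ ($L = 10 \cdot 6 = 60$)
$w{\left(H,P \right)} = 60 + H$
$- \frac{51106}{w{\left(229,C{\left(-2 \right)} \right)}} = - \frac{51106}{60 + 229} = - \frac{51106}{289}$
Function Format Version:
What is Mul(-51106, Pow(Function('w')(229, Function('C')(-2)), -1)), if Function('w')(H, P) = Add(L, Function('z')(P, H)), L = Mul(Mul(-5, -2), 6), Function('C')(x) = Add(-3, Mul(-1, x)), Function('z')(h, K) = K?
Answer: Rational(-51106, 289) ≈ -176.84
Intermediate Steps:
L = 60 (L = Mul(10, 6) = 60)
Function('w')(H, P) = Add(60, H)
Mul(-51106, Pow(Function('w')(229, Function('C')(-2)), -1)) = Mul(-51106, Pow(Add(60, 229), -1)) = Mul(-51106, Pow(289, -1)) = Mul(-51106, Rational(1, 289)) = Rational(-51106, 289)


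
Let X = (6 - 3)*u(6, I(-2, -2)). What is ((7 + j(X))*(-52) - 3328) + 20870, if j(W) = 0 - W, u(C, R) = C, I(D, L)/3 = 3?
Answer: 18114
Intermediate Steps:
I(D, L) = 9 (I(D, L) = 3*3 = 9)
X = 18 (X = (6 - 3)*6 = 3*6 = 18)
j(W) = -W
((7 + j(X))*(-52) - 3328) + 20870 = ((7 - 1*18)*(-52) - 3328) + 20870 = ((7 - 18)*(-52) - 3328) + 20870 = (-11*(-52) - 3328) + 20870 = (572 - 3328) + 20870 = -2756 + 20870 = 18114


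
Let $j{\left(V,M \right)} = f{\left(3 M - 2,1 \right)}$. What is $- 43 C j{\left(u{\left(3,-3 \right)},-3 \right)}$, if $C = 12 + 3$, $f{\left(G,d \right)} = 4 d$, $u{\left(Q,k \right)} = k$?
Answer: $-2580$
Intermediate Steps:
$j{\left(V,M \right)} = 4$ ($j{\left(V,M \right)} = 4 \cdot 1 = 4$)
$C = 15$
$- 43 C j{\left(u{\left(3,-3 \right)},-3 \right)} = \left(-43\right) 15 \cdot 4 = \left(-645\right) 4 = -2580$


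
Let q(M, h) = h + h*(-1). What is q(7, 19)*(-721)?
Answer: 0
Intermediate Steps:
q(M, h) = 0 (q(M, h) = h - h = 0)
q(7, 19)*(-721) = 0*(-721) = 0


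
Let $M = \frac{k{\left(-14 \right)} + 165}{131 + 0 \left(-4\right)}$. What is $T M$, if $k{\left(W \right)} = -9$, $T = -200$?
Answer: $- \frac{31200}{131} \approx -238.17$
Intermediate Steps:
$M = \frac{156}{131}$ ($M = \frac{-9 + 165}{131 + 0 \left(-4\right)} = \frac{156}{131 + 0} = \frac{156}{131} \approx 1.1908$)
$T M = \left(-200\right) \frac{156}{131} = - \frac{31200}{131}$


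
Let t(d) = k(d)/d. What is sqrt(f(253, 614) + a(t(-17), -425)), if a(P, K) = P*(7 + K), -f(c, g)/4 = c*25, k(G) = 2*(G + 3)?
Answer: 2*I*sqrt(1877667)/17 ≈ 161.21*I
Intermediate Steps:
k(G) = 6 + 2*G (k(G) = 2*(3 + G) = 6 + 2*G)
f(c, g) = -100*c (f(c, g) = -4*c*25 = -100*c)
t(d) = (6 + 2*d)/d
sqrt(f(253, 614) + a(t(-17), -425)) = sqrt(-100*253 + (2 + 6/(-17))*(7 - 425)) = sqrt(-25300 + (2 + 6*(-1/17))*(-418)) = sqrt(-25300 + (2 - 6/17)*(-418)) = sqrt(-25300 + (28/17)*(-418)) = sqrt(-25300 - 11704/17) = sqrt(-441804/17) = 2*I*sqrt(1877667)/17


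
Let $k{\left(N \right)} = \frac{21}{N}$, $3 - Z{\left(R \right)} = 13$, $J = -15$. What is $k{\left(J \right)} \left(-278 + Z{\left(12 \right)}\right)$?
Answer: $\frac{2016}{5} \approx 403.2$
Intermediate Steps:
$Z{\left(R \right)} = -10$ ($Z{\left(R \right)} = 3 - 13 = -10$)
$k{\left(J \right)} \left(-278 + Z{\left(12 \right)}\right) = \frac{21}{-15} \left(-278 - 10\right) = 21 \left(- \frac{1}{15}\right) \left(-288\right) = \left(- \frac{7}{5}\right) \left(-288\right) = \frac{2016}{5}$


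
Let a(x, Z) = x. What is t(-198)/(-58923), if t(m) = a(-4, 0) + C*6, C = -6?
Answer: 40/58923 ≈ 0.00067885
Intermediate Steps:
t(m) = -40 (t(m) = -4 - 6*6 = -4 - 36 = -40)
t(-198)/(-58923) = -40/(-58923) = -40*(-1/58923) = 40/58923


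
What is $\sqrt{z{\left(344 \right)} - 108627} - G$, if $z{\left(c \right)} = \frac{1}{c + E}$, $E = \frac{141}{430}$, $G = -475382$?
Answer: $475382 + \frac{i \sqrt{2381327517646837}}{148061} \approx 4.7538 \cdot 10^{5} + 329.59 i$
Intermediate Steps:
$E = \frac{141}{430}$ ($E = 141 \cdot \frac{1}{430} = \frac{141}{430} \approx 0.32791$)
$z{\left(c \right)} = \frac{1}{\frac{141}{430} + c}$ ($z{\left(c \right)} = \frac{1}{c + \frac{141}{430}} = \frac{1}{\frac{141}{430} + c}$)
$\sqrt{z{\left(344 \right)} - 108627} - G = \sqrt{\frac{430}{141 + 430 \cdot 344} - 108627} - -475382 = \sqrt{\frac{430}{141 + 147920} - 108627} + 475382 = \sqrt{\frac{430}{148061} - 108627} + 475382 = \sqrt{- \frac{16083421817}{148061}} + 475382 = \frac{i \sqrt{2381327517646837}}{148061} + 475382 = 475382 + \frac{i \sqrt{2381327517646837}}{148061}$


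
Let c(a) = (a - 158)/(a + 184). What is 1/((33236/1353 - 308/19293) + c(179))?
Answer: 95712573/2355156979 ≈ 0.040640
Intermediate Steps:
c(a) = (-158 + a)/(184 + a)
1/((33236/1353 - 308/19293) + c(179)) = 1/((33236/1353 - 308/19293) + (-158 + 179)/(184 + 179)) = 1/((33236*(1/1353) - 308*1/19293) + 21/363) = 1/((33236/1353 - 308/19293) + (1/363)*21) = 1/(213601808/8701143 + 7/121) = 1/(2355156979/95712573) = 95712573/2355156979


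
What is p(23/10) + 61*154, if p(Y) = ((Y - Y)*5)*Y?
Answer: 9394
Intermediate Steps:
p(Y) = 0 (p(Y) = (0*5)*Y = 0*Y = 0)
p(23/10) + 61*154 = 0 + 61*154 = 0 + 9394 = 9394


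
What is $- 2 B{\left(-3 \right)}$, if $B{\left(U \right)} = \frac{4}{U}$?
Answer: $\frac{8}{3} \approx 2.6667$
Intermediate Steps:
$- 2 B{\left(-3 \right)} = - 2 \frac{4}{-3} = - 2 \cdot 4 \left(- \frac{1}{3}\right) = \left(-2\right) \left(- \frac{4}{3}\right) = \frac{8}{3}$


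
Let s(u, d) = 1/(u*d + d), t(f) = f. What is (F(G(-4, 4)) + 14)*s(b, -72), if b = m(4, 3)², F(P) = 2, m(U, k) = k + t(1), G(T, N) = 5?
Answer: -2/153 ≈ -0.013072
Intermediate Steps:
m(U, k) = 1 + k (m(U, k) = k + 1 = 1 + k)
b = 16 (b = (1 + 3)² = 4² = 16)
s(u, d) = 1/(d + d*u) (s(u, d) = 1/(d*u + d) = 1/(d + d*u))
(F(G(-4, 4)) + 14)*s(b, -72) = (2 + 14)*(1/((-72)*(1 + 16))) = 16*(-1/72/17) = 16*(-1/72*1/17) = 16*(-1/1224) = -2/153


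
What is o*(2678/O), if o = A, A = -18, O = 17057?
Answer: -48204/17057 ≈ -2.8261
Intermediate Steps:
o = -18
o*(2678/O) = -48204/17057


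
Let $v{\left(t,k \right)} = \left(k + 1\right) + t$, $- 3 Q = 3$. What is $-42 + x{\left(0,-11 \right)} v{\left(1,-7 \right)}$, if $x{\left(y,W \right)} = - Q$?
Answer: $-47$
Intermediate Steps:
$Q = -1$ ($Q = \left(- \frac{1}{3}\right) 3 = -1$)
$v{\left(t,k \right)} = 1 + k + t$ ($v{\left(t,k \right)} = \left(1 + k\right) + t = 1 + k + t$)
$x{\left(y,W \right)} = 1$ ($x{\left(y,W \right)} = \left(-1\right) \left(-1\right) = 1$)
$-42 + x{\left(0,-11 \right)} v{\left(1,-7 \right)} = -42 + 1 \left(1 - 7 + 1\right) = -42 + 1 \left(-5\right) = -42 - 5 = -47$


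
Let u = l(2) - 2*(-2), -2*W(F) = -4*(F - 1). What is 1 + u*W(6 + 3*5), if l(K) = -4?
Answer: 1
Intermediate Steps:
W(F) = -2 + 2*F (W(F) = -(-2)*(F - 1) = -(-2)*(-1 + F) = -(4 - 4*F)/2 = -2 + 2*F)
u = 0 (u = -4 - 2*(-2) = -4 - 1*(-4) = -4 + 4 = 0)
1 + u*W(6 + 3*5) = 1 + 0*(-2 + 2*(6 + 3*5)) = 1 + 0*(-2 + 2*(6 + 15)) = 1 + 0*(-2 + 2*21) = 1 + 0*(-2 + 42) = 1 + 0*40 = 1 + 0 = 1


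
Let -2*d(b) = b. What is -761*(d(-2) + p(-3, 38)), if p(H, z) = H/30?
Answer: -6849/10 ≈ -684.90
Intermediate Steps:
p(H, z) = H/30 (p(H, z) = H*(1/30) = H/30)
d(b) = -b/2
-761*(d(-2) + p(-3, 38)) = -761*(-1/2*(-2) + (1/30)*(-3)) = -761*(1 - 1/10) = -761*9/10 = -6849/10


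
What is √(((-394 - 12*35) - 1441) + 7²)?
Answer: I*√2206 ≈ 46.968*I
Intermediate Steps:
√(((-394 - 12*35) - 1441) + 7²) = √(((-394 - 420) - 1441) + 49) = √((-814 - 1441) + 49) = √(-2255 + 49) = √(-2206) = I*√2206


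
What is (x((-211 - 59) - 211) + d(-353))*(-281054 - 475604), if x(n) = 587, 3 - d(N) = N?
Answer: -713528494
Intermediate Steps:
d(N) = 3 - N
(x((-211 - 59) - 211) + d(-353))*(-281054 - 475604) = (587 + (3 - 1*(-353)))*(-281054 - 475604) = (587 + (3 + 353))*(-756658) = (587 + 356)*(-756658) = 943*(-756658) = -713528494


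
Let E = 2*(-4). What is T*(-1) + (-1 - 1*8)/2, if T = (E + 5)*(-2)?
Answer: -21/2 ≈ -10.500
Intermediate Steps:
E = -8
T = 6 (T = (-8 + 5)*(-2) = -3*(-2) = 6)
T*(-1) + (-1 - 1*8)/2 = 6*(-1) + (-1 - 1*8)/2 = -6 + (-1 - 8)*(½) = -6 - 9*½ = -6 - 9/2 = -21/2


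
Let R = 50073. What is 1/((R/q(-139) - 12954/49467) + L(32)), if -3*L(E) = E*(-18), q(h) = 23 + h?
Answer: -1912724/458911577 ≈ -0.0041680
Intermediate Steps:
L(E) = 6*E (L(E) = -E*(-18)/3 = -(-6)*E = 6*E)
1/((R/q(-139) - 12954/49467) + L(32)) = 1/((50073/(23 - 139) - 12954/49467) + 6*32) = 1/((50073/(-116) - 12954*1/49467) + 192) = 1/((50073*(-1/116) - 4318/16489) + 192) = 1/((-50073/116 - 4318/16489) + 192) = 1/(-826154585/1912724 + 192) = 1/(-458911577/1912724) = -1912724/458911577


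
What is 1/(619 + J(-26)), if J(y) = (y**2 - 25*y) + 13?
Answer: 1/1958 ≈ 0.00051073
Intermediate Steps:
J(y) = 13 + y**2 - 25*y
1/(619 + J(-26)) = 1/(619 + (13 + (-26)**2 - 25*(-26))) = 1/(619 + (13 + 676 + 650)) = 1/(619 + 1339) = 1/1958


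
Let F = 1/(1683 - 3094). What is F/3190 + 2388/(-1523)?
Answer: -10748604443/6855160070 ≈ -1.5680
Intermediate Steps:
F = -1/1411 (F = 1/(-1411) = -1/1411 ≈ -0.00070872)
F/3190 + 2388/(-1523) = -1/1411/3190 + 2388/(-1523) = -1/1411*1/3190 + 2388*(-1/1523) = -1/4501090 - 2388/1523 = -10748604443/6855160070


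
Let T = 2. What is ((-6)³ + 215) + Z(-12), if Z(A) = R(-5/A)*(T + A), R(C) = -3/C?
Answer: 71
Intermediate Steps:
Z(A) = 3*A*(2 + A)/5 (Z(A) = (-3*(-A/5))*(2 + A) = (-(-3)*A/5)*(2 + A) = (3*A/5)*(2 + A) = 3*A*(2 + A)/5)
((-6)³ + 215) + Z(-12) = ((-6)³ + 215) + (⅗)*(-12)*(2 - 12) = (-216 + 215) + (⅗)*(-12)*(-10) = -1 + 72 = 71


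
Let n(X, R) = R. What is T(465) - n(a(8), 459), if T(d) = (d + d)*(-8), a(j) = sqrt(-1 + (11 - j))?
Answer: -7899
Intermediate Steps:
a(j) = sqrt(10 - j)
T(d) = -16*d (T(d) = (2*d)*(-8) = -16*d)
T(465) - n(a(8), 459) = -16*465 - 1*459 = -7440 - 459 = -7899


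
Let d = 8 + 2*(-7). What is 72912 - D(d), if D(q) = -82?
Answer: 72994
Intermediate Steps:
d = -6 (d = 8 - 14 = -6)
72912 - D(d) = 72912 - 1*(-82) = 72912 + 82 = 72994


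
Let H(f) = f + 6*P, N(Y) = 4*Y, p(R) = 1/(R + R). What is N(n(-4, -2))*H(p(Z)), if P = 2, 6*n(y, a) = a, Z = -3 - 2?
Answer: -238/15 ≈ -15.867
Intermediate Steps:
Z = -5
n(y, a) = a/6
p(R) = 1/(2*R)
H(f) = 12 + f (H(f) = f + 6*2 = f + 12 = 12 + f)
N(n(-4, -2))*H(p(Z)) = (4*((1/6)*(-2)))*(12 + (1/2)/(-5)) = (4*(-1/3))*(12 + (1/2)*(-1/5)) = -4*(12 - 1/10)/3 = -4/3*119/10 = -238/15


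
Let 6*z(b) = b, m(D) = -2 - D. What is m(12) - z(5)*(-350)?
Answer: 833/3 ≈ 277.67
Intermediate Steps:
z(b) = b/6
m(12) - z(5)*(-350) = (-2 - 1*12) - 5/6*(-350) = (-2 - 12) - 1*⅚*(-350) = -14 - ⅚*(-350) = -14 + 875/3 = 833/3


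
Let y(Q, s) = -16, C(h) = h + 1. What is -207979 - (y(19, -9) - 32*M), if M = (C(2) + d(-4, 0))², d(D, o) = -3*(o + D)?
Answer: -200763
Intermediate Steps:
d(D, o) = -3*D - 3*o (d(D, o) = -3*(D + o) = -3*D - 3*o)
C(h) = 1 + h
M = 225 (M = ((1 + 2) + (-3*(-4) - 3*0))² = (3 + (12 + 0))² = (3 + 12)² = 15² = 225)
-207979 - (y(19, -9) - 32*M) = -207979 - (-16 - 32*225) = -207979 - (-16 - 7200) = -207979 - 1*(-7216) = -207979 + 7216 = -200763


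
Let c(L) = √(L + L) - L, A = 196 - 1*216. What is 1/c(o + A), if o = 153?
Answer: -1/131 - √266/17423 ≈ -0.0085697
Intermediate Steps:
A = -20 (A = 196 - 216 = -20)
c(L) = -L + √2*√L (c(L) = √(2*L) - L = √2*√L - L = -L + √2*√L)
1/c(o + A) = 1/(-(153 - 20) + √2*√(153 - 20)) = 1/(-1*133 + √2*√133) = 1/(-133 + √266)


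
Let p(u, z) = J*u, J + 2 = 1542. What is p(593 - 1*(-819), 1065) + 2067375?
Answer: 4241855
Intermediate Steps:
J = 1540 (J = -2 + 1542 = 1540)
p(u, z) = 1540*u
p(593 - 1*(-819), 1065) + 2067375 = 1540*(593 - 1*(-819)) + 2067375 = 1540*(593 + 819) + 2067375 = 1540*1412 + 2067375 = 2174480 + 2067375 = 4241855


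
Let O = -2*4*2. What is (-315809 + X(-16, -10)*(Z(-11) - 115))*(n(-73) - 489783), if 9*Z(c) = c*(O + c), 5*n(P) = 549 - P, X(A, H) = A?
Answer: 769980803621/5 ≈ 1.5400e+11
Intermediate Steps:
O = -16 (O = -8*2 = -16)
n(P) = 549/5 - P/5 (n(P) = (549 - P)/5 = 549/5 - P/5)
Z(c) = c*(-16 + c)/9 (Z(c) = (c*(-16 + c))/9 = c*(-16 + c)/9)
(-315809 + X(-16, -10)*(Z(-11) - 115))*(n(-73) - 489783) = (-315809 - 16*((1/9)*(-11)*(-16 - 11) - 115))*((549/5 - 1/5*(-73)) - 489783) = (-315809 - 16*((1/9)*(-11)*(-27) - 115))*((549/5 + 73/5) - 489783) = (-315809 - 16*(33 - 115))*(622/5 - 489783) = (-315809 - 16*(-82))*(-2448293/5) = (-315809 + 1312)*(-2448293/5) = -314497*(-2448293/5) = 769980803621/5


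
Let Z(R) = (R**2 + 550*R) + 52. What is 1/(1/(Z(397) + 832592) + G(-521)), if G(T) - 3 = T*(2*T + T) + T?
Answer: 1208603/983567164416 ≈ 1.2288e-6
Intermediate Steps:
Z(R) = 52 + R**2 + 550*R
G(T) = 3 + T + 3*T**2 (G(T) = 3 + (T*(2*T + T) + T) = 3 + (T*(3*T) + T) = 3 + (3*T**2 + T) = 3 + (T + 3*T**2) = 3 + T + 3*T**2)
1/(1/(Z(397) + 832592) + G(-521)) = 1/(1/((52 + 397**2 + 550*397) + 832592) + (3 - 521 + 3*(-521)**2)) = 1/(1/((52 + 157609 + 218350) + 832592) + (3 - 521 + 3*271441)) = 1/(1/(376011 + 832592) + (3 - 521 + 814323)) = 1/(1/1208603 + 813805) = 1/(983567164416/1208603) = 1208603/983567164416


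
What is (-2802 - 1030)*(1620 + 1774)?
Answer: -13005808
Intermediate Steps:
(-2802 - 1030)*(1620 + 1774) = -3832*3394 = -13005808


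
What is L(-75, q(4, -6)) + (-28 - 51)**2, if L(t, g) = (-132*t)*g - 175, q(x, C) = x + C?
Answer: -13734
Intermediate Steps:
q(x, C) = C + x
L(t, g) = -175 - 132*g*t (L(t, g) = -132*g*t - 175 = -175 - 132*g*t)
L(-75, q(4, -6)) + (-28 - 51)**2 = (-175 - 132*(-6 + 4)*(-75)) + (-28 - 51)**2 = (-175 - 132*(-2)*(-75)) + (-79)**2 = (-175 - 19800) + 6241 = -19975 + 6241 = -13734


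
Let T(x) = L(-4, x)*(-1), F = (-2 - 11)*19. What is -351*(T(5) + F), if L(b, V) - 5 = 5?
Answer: 90207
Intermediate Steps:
F = -247 (F = -13*19 = -247)
L(b, V) = 10 (L(b, V) = 5 + 5 = 10)
T(x) = -10 (T(x) = 10*(-1) = -10)
-351*(T(5) + F) = -351*(-10 - 247) = -351*(-257) = 90207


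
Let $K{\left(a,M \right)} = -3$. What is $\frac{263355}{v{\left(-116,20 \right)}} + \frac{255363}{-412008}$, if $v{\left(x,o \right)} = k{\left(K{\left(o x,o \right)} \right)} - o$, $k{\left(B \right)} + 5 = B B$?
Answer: $- \frac{4521185527}{274672} \approx -16460.0$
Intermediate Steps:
$k{\left(B \right)} = -5 + B^{2}$ ($k{\left(B \right)} = -5 + B B = -5 + B^{2}$)
$v{\left(x,o \right)} = 4 - o$ ($v{\left(x,o \right)} = \left(-5 + \left(-3\right)^{2}\right) - o = \left(-5 + 9\right) - o = 4 - o$)
$\frac{263355}{v{\left(-116,20 \right)}} + \frac{255363}{-412008} = \frac{263355}{4 - 20} + \frac{255363}{-412008} = \frac{263355}{4 - 20} + 255363 \left(- \frac{1}{412008}\right) = \frac{263355}{-16} - \frac{85121}{137336} = 263355 \left(- \frac{1}{16}\right) - \frac{85121}{137336} = - \frac{263355}{16} - \frac{85121}{137336} = - \frac{4521185527}{274672}$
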